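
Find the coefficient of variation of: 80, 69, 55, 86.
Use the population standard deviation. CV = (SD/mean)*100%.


Mean = 72.5000
SD = 11.8004
CV = (11.8004/72.5000)*100 = 16.2764%

CV = 16.2764%


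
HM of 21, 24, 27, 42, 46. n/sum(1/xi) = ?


Sum of reciprocals = 1/21 + 1/24 + 1/27 + 1/42 + 1/46 = 0.171871
HM = 5/0.171871 = 29.0915

HM = 29.0915


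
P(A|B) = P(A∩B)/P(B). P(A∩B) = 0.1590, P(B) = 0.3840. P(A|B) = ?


P(A|B) = 0.1590/0.3840 = 0.4141

P(A|B) = 0.4141


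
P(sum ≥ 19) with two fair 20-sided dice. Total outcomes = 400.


Total outcomes = 20×20 = 400
Favorable (sum ≥ 19): 247
P = 247/400 = 0.6175

P = 0.6175


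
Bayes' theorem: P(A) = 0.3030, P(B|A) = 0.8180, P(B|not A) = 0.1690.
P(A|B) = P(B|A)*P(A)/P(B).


P(B) = P(B|A)*P(A) + P(B|A')*P(A')
= 0.8180*0.3030 + 0.1690*0.6970
= 0.247854 + 0.117793 = 0.365647
P(A|B) = 0.247854/0.365647 = 0.6779

P(A|B) = 0.6779


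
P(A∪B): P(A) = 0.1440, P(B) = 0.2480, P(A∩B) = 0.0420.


P(A∪B) = 0.1440 + 0.2480 - 0.0420
= 0.3920 - 0.0420
= 0.3500

P(A∪B) = 0.3500


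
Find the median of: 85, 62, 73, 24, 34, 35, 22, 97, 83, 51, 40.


Sorted: 22, 24, 34, 35, 40, 51, 62, 73, 83, 85, 97
n = 11 (odd)
Middle value = 51

Median = 51


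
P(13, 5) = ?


P(13,5) = 13!/8!
= 6227020800/40320
= 154440

P(13,5) = 154440


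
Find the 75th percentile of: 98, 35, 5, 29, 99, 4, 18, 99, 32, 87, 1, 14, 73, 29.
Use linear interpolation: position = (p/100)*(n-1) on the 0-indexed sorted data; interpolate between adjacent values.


Sorted: 1, 4, 5, 14, 18, 29, 29, 32, 35, 73, 87, 98, 99, 99
n = 14
Index = 75/100 * 13 = 9.7500
Lower = data[9] = 73, Upper = data[10] = 87
P75 = 73 + 0.7500*(14) = 83.5000

P75 = 83.5000


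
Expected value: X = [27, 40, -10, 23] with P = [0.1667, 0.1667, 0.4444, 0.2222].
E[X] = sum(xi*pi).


E[X] = 27*0.1667 + 40*0.1667 - 10*0.4444 + 23*0.2222
= 4.5009 + 6.6680 - 4.4440 + 5.1106
= 11.8355

E[X] = 11.8355


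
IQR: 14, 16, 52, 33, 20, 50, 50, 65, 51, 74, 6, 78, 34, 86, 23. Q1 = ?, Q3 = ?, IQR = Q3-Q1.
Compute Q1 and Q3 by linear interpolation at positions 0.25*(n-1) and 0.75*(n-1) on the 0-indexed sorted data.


Sorted: 6, 14, 16, 20, 23, 33, 34, 50, 50, 51, 52, 65, 74, 78, 86
Q1 (25th %ile) = 21.5000
Q3 (75th %ile) = 58.5000
IQR = 58.5000 - 21.5000 = 37.0000

IQR = 37.0000


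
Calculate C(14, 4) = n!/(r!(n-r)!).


C(14,4) = 14!/(4! × 10!)
= 87178291200/(24 × 3628800)
= 1001

C(14,4) = 1001


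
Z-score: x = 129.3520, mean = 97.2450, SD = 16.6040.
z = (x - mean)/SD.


z = (129.3520 - 97.2450)/16.6040
= 32.1070/16.6040
= 1.9337

z = 1.9337


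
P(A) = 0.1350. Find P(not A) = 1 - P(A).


P(not A) = 1 - 0.1350 = 0.8650

P(not A) = 0.8650


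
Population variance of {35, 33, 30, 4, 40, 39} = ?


Mean = 30.1667
Squared deviations: 23.3611, 8.0278, 0.0278, 684.6944, 96.6944, 78.0278
Sum = 890.8333
Variance = 890.8333/6 = 148.4722

Variance = 148.4722


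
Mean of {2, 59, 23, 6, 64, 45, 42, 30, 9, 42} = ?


Sum = 2 + 59 + 23 + 6 + 64 + 45 + 42 + 30 + 9 + 42 = 322
n = 10
Mean = 322/10 = 32.2000

Mean = 32.2000


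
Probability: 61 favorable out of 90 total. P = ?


P = 61/90 = 0.6778

P = 0.6778


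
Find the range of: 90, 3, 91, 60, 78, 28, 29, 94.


Max = 94, Min = 3
Range = 94 - 3 = 91

Range = 91


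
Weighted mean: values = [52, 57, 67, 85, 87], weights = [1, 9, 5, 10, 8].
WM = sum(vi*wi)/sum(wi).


Numerator = 52*1 + 57*9 + 67*5 + 85*10 + 87*8 = 2446
Denominator = 1 + 9 + 5 + 10 + 8 = 33
WM = 2446/33 = 74.1212

WM = 74.1212


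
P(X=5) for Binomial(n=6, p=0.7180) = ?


C(6,5) = 6
p^5 = 0.190819
(1-p)^1 = 0.282000
P = 6 * 0.190819 * 0.282000 = 0.3229

P(X=5) = 0.3229


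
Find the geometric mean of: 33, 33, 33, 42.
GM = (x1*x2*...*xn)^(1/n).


Product = 33 × 33 × 33 × 42 = 1509354
GM = 1509354^(1/4) = 35.0508

GM = 35.0508


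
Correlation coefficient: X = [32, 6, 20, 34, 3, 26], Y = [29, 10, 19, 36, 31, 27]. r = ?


Mean X = 20.1667, Mean Y = 25.3333
SD X = 11.977989, SD Y = 8.537499
Cov = 53.611111
r = 53.611111/(11.977989*8.537499) = 0.5243

r = 0.5243


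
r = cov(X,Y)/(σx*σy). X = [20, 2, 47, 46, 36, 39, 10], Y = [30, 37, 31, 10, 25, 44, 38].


Mean X = 28.5714, Mean Y = 30.7143
SD X = 16.612019, SD Y = 10.222025
Cov = -79.408163
r = -79.408163/(16.612019*10.222025) = -0.4676

r = -0.4676


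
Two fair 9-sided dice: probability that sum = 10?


Total outcomes = 9×9 = 81
Favorable (sum = 10): 9
P = 9/81 = 0.1111

P = 0.1111


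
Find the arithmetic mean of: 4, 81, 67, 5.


Sum = 4 + 81 + 67 + 5 = 157
n = 4
Mean = 157/4 = 39.2500

Mean = 39.2500


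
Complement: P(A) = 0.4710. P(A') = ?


P(not A) = 1 - 0.4710 = 0.5290

P(not A) = 0.5290


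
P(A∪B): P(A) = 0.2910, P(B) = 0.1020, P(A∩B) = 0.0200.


P(A∪B) = 0.2910 + 0.1020 - 0.0200
= 0.3930 - 0.0200
= 0.3730

P(A∪B) = 0.3730


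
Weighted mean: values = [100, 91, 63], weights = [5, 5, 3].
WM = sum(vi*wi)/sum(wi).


Numerator = 100*5 + 91*5 + 63*3 = 1144
Denominator = 5 + 5 + 3 = 13
WM = 1144/13 = 88.0000

WM = 88.0000


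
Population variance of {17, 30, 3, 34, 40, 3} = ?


Mean = 21.1667
Squared deviations: 17.3611, 78.0278, 330.0278, 164.6944, 354.6944, 330.0278
Sum = 1274.8333
Variance = 1274.8333/6 = 212.4722

Variance = 212.4722


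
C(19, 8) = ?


C(19,8) = 19!/(8! × 11!)
= 121645100408832000/(40320 × 39916800)
= 75582

C(19,8) = 75582


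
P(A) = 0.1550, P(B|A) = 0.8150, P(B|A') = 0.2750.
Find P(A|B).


P(B) = P(B|A)*P(A) + P(B|A')*P(A')
= 0.8150*0.1550 + 0.2750*0.8450
= 0.126325 + 0.232375 = 0.358700
P(A|B) = 0.126325/0.358700 = 0.3522

P(A|B) = 0.3522


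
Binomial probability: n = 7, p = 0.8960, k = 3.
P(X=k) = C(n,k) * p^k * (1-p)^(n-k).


C(7,3) = 35
p^3 = 0.719323
(1-p)^4 = 0.000117
P = 35 * 0.719323 * 0.000117 = 0.0029

P(X=3) = 0.0029


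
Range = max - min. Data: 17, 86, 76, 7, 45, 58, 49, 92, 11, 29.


Max = 92, Min = 7
Range = 92 - 7 = 85

Range = 85


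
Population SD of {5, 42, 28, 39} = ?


Mean = 28.5000
Variance = 211.2500
SD = sqrt(211.2500) = 14.5344

SD = 14.5344


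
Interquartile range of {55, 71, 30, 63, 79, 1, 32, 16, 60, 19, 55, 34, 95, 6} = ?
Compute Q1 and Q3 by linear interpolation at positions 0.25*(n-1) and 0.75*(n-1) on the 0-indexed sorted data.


Sorted: 1, 6, 16, 19, 30, 32, 34, 55, 55, 60, 63, 71, 79, 95
Q1 (25th %ile) = 21.7500
Q3 (75th %ile) = 62.2500
IQR = 62.2500 - 21.7500 = 40.5000

IQR = 40.5000


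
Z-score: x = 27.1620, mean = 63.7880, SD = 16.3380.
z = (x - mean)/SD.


z = (27.1620 - 63.7880)/16.3380
= -36.6260/16.3380
= -2.2418

z = -2.2418


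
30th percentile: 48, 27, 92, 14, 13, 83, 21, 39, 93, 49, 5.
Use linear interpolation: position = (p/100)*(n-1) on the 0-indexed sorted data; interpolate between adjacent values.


Sorted: 5, 13, 14, 21, 27, 39, 48, 49, 83, 92, 93
n = 11
Index = 30/100 * 10 = 3.0000
Lower = data[3] = 21, Upper = data[4] = 27
P30 = 21 + 0*(6) = 21.0000

P30 = 21.0000


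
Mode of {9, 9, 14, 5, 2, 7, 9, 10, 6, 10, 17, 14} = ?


Frequencies: 2:1, 5:1, 6:1, 7:1, 9:3, 10:2, 14:2, 17:1
Max frequency = 3
Mode = 9

Mode = 9


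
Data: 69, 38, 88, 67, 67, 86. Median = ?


Sorted: 38, 67, 67, 69, 86, 88
n = 6 (even)
Middle values: 67 and 69
Median = (67+69)/2 = 68.0000

Median = 68.0000


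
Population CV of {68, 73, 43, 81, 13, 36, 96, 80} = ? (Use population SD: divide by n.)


Mean = 61.2500
SD = 26.0564
CV = (26.0564/61.2500)*100 = 42.5411%

CV = 42.5411%


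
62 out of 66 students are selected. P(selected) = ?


P = 62/66 = 0.9394

P = 0.9394


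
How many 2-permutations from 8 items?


P(8,2) = 8!/6!
= 40320/720
= 56

P(8,2) = 56


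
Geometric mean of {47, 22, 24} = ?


Product = 47 × 22 × 24 = 24816
GM = 24816^(1/3) = 29.1683

GM = 29.1683


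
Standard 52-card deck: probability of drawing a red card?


26 red cards in 52 cards
P = 26/52 = 0.5000

P = 0.5000


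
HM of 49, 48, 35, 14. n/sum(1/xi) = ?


Sum of reciprocals = 1/49 + 1/48 + 1/35 + 1/14 = 0.141241
HM = 4/0.141241 = 28.3203

HM = 28.3203


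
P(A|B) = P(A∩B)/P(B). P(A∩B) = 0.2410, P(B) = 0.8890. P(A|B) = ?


P(A|B) = 0.2410/0.8890 = 0.2711

P(A|B) = 0.2711


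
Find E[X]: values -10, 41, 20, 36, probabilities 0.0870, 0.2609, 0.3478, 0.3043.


E[X] = -10*0.0870 + 41*0.2609 + 20*0.3478 + 36*0.3043
= -0.8700 + 10.6969 + 6.9560 + 10.9548
= 27.7377

E[X] = 27.7377


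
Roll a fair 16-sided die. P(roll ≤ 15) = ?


Favorable outcomes (roll ≤ 15): 15
Total outcomes = 16
P = 15/16 = 0.9375

P = 0.9375


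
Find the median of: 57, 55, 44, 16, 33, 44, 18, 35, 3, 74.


Sorted: 3, 16, 18, 33, 35, 44, 44, 55, 57, 74
n = 10 (even)
Middle values: 35 and 44
Median = (35+44)/2 = 39.5000

Median = 39.5000


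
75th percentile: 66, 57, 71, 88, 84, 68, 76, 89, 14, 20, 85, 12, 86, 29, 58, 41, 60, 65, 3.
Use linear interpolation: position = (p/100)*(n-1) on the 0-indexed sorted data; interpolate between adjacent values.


Sorted: 3, 12, 14, 20, 29, 41, 57, 58, 60, 65, 66, 68, 71, 76, 84, 85, 86, 88, 89
n = 19
Index = 75/100 * 18 = 13.5000
Lower = data[13] = 76, Upper = data[14] = 84
P75 = 76 + 0.5000*(8) = 80.0000

P75 = 80.0000


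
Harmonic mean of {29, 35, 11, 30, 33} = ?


Sum of reciprocals = 1/29 + 1/35 + 1/11 + 1/30 + 1/33 = 0.217600
HM = 5/0.217600 = 22.9780

HM = 22.9780


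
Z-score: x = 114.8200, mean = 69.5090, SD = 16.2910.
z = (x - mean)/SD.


z = (114.8200 - 69.5090)/16.2910
= 45.3110/16.2910
= 2.7814

z = 2.7814


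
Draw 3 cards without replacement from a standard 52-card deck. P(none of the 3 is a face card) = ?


P(no face cards) = (40/52) × (39/51) × (38/50)
= 0.4471

P = 0.4471


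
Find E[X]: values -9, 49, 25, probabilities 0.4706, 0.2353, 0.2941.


E[X] = -9*0.4706 + 49*0.2353 + 25*0.2941
= -4.2354 + 11.5297 + 7.3525
= 14.6468

E[X] = 14.6468


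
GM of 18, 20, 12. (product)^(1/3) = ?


Product = 18 × 20 × 12 = 4320
GM = 4320^(1/3) = 16.2865

GM = 16.2865


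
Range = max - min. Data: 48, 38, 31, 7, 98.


Max = 98, Min = 7
Range = 98 - 7 = 91

Range = 91


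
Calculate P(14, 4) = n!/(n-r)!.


P(14,4) = 14!/10!
= 87178291200/3628800
= 24024

P(14,4) = 24024


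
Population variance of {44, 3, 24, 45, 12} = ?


Mean = 25.6000
Squared deviations: 338.5600, 510.7600, 2.5600, 376.3600, 184.9600
Sum = 1413.2000
Variance = 1413.2000/5 = 282.6400

Variance = 282.6400


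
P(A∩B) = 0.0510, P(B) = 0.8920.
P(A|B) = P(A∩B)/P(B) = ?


P(A|B) = 0.0510/0.8920 = 0.0572

P(A|B) = 0.0572


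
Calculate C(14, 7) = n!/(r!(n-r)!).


C(14,7) = 14!/(7! × 7!)
= 87178291200/(5040 × 5040)
= 3432

C(14,7) = 3432


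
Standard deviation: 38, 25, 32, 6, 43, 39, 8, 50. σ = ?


Mean = 30.1250
Variance = 225.3594
SD = sqrt(225.3594) = 15.0120

SD = 15.0120


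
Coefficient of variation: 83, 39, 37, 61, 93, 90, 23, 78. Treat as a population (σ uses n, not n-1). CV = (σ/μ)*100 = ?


Mean = 63.0000
SD = 25.2735
CV = (25.2735/63.0000)*100 = 40.1167%

CV = 40.1167%


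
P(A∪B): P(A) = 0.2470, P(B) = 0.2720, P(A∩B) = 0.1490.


P(A∪B) = 0.2470 + 0.2720 - 0.1490
= 0.5190 - 0.1490
= 0.3700

P(A∪B) = 0.3700


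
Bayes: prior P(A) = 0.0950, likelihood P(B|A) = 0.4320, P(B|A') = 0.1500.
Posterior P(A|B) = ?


P(B) = P(B|A)*P(A) + P(B|A')*P(A')
= 0.4320*0.0950 + 0.1500*0.9050
= 0.041040 + 0.135750 = 0.176790
P(A|B) = 0.041040/0.176790 = 0.2321

P(A|B) = 0.2321


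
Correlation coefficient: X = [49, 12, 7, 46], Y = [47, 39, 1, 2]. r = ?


Mean X = 28.5000, Mean Y = 22.2500
SD X = 19.111515, SD Y = 20.944868
Cov = 83.375000
r = 83.375000/(19.111515*20.944868) = 0.2083

r = 0.2083


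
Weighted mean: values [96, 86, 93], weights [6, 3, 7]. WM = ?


Numerator = 96*6 + 86*3 + 93*7 = 1485
Denominator = 6 + 3 + 7 = 16
WM = 1485/16 = 92.8125

WM = 92.8125


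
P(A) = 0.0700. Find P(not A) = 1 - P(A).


P(not A) = 1 - 0.0700 = 0.9300

P(not A) = 0.9300


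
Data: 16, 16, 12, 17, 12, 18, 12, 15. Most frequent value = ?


Frequencies: 12:3, 15:1, 16:2, 17:1, 18:1
Max frequency = 3
Mode = 12

Mode = 12


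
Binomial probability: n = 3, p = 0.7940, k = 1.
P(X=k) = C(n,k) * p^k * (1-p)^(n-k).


C(3,1) = 3
p^1 = 0.794000
(1-p)^2 = 0.042436
P = 3 * 0.794000 * 0.042436 = 0.1011

P(X=1) = 0.1011


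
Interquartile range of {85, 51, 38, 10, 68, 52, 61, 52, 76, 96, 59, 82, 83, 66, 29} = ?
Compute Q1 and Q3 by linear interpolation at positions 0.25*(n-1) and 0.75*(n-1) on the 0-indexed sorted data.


Sorted: 10, 29, 38, 51, 52, 52, 59, 61, 66, 68, 76, 82, 83, 85, 96
Q1 (25th %ile) = 51.5000
Q3 (75th %ile) = 79.0000
IQR = 79.0000 - 51.5000 = 27.5000

IQR = 27.5000


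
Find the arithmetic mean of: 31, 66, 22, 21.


Sum = 31 + 66 + 22 + 21 = 140
n = 4
Mean = 140/4 = 35.0000

Mean = 35.0000


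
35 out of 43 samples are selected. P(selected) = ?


P = 35/43 = 0.8140

P = 0.8140


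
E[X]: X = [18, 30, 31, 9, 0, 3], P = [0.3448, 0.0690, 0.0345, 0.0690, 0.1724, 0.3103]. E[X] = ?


E[X] = 18*0.3448 + 30*0.0690 + 31*0.0345 + 9*0.0690 + 0*0.1724 + 3*0.3103
= 6.2064 + 2.0700 + 1.0695 + 0.6210 + 0 + 0.9309
= 10.8978

E[X] = 10.8978


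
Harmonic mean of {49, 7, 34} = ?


Sum of reciprocals = 1/49 + 1/7 + 1/34 = 0.192677
HM = 3/0.192677 = 15.5701

HM = 15.5701


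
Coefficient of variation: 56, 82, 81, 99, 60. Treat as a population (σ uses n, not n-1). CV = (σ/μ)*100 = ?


Mean = 75.6000
SD = 15.7810
CV = (15.7810/75.6000)*100 = 20.8743%

CV = 20.8743%


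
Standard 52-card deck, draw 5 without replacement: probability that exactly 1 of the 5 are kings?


Hypergeometric: P(X=1) = C(4,1)·C(48,4) / C(52,5)
= 4 × 194580 / 2598960
= 778320/2598960 = 0.2995

P = 0.2995


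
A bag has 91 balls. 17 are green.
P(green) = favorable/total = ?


P = 17/91 = 0.1868

P = 0.1868


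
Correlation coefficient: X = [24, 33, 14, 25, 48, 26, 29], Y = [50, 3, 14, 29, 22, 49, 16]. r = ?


Mean X = 28.4286, Mean Y = 26.1429
SD X = 9.634123, SD Y = 16.487472
Cov = -26.918367
r = -26.918367/(9.634123*16.487472) = -0.1695

r = -0.1695


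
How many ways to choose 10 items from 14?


C(14,10) = 14!/(10! × 4!)
= 87178291200/(3628800 × 24)
= 1001

C(14,10) = 1001


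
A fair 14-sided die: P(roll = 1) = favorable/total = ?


Favorable outcomes (roll = 1): 1
Total outcomes = 14
P = 1/14 = 0.0714

P = 0.0714


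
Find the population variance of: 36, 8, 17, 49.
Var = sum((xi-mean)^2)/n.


Mean = 27.5000
Squared deviations: 72.2500, 380.2500, 110.2500, 462.2500
Sum = 1025.0000
Variance = 1025.0000/4 = 256.2500

Variance = 256.2500


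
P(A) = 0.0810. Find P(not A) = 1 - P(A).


P(not A) = 1 - 0.0810 = 0.9190

P(not A) = 0.9190


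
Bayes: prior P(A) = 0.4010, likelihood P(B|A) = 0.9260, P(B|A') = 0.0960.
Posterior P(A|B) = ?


P(B) = P(B|A)*P(A) + P(B|A')*P(A')
= 0.9260*0.4010 + 0.0960*0.5990
= 0.371326 + 0.057504 = 0.428830
P(A|B) = 0.371326/0.428830 = 0.8659

P(A|B) = 0.8659


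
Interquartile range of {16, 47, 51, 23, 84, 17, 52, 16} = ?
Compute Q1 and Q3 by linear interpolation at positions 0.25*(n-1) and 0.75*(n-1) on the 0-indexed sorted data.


Sorted: 16, 16, 17, 23, 47, 51, 52, 84
Q1 (25th %ile) = 16.7500
Q3 (75th %ile) = 51.2500
IQR = 51.2500 - 16.7500 = 34.5000

IQR = 34.5000


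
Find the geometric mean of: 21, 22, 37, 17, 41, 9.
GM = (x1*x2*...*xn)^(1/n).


Product = 21 × 22 × 37 × 17 × 41 × 9 = 107230662
GM = 107230662^(1/6) = 21.7965

GM = 21.7965


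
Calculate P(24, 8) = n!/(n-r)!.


P(24,8) = 24!/16!
= 620448401733239439360000/20922789888000
= 29654190720

P(24,8) = 29654190720


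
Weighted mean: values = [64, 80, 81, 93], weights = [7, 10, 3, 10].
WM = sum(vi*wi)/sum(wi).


Numerator = 64*7 + 80*10 + 81*3 + 93*10 = 2421
Denominator = 7 + 10 + 3 + 10 = 30
WM = 2421/30 = 80.7000

WM = 80.7000


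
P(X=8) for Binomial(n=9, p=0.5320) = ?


C(9,8) = 9
p^8 = 0.006416
(1-p)^1 = 0.468000
P = 9 * 0.006416 * 0.468000 = 0.0270

P(X=8) = 0.0270


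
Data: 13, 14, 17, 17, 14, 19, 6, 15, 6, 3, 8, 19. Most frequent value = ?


Frequencies: 3:1, 6:2, 8:1, 13:1, 14:2, 15:1, 17:2, 19:2
Max frequency = 2
Mode = 6, 14, 17, 19

Mode = 6, 14, 17, 19


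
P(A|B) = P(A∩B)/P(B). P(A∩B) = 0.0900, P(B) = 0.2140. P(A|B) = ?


P(A|B) = 0.0900/0.2140 = 0.4206

P(A|B) = 0.4206


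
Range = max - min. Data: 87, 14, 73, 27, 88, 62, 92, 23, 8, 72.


Max = 92, Min = 8
Range = 92 - 8 = 84

Range = 84


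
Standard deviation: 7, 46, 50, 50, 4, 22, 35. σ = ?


Mean = 30.5714
Variance = 335.3878
SD = sqrt(335.3878) = 18.3136

SD = 18.3136


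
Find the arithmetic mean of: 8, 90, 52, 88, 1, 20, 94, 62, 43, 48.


Sum = 8 + 90 + 52 + 88 + 1 + 20 + 94 + 62 + 43 + 48 = 506
n = 10
Mean = 506/10 = 50.6000

Mean = 50.6000


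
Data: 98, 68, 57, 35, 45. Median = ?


Sorted: 35, 45, 57, 68, 98
n = 5 (odd)
Middle value = 57

Median = 57


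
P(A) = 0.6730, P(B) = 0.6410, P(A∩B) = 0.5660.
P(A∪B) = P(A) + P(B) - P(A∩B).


P(A∪B) = 0.6730 + 0.6410 - 0.5660
= 1.3140 - 0.5660
= 0.7480

P(A∪B) = 0.7480


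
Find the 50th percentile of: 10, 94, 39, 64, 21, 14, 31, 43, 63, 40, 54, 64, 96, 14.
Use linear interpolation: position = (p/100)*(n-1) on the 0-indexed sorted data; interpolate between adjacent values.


Sorted: 10, 14, 14, 21, 31, 39, 40, 43, 54, 63, 64, 64, 94, 96
n = 14
Index = 50/100 * 13 = 6.5000
Lower = data[6] = 40, Upper = data[7] = 43
P50 = 40 + 0.5000*(3) = 41.5000

P50 = 41.5000


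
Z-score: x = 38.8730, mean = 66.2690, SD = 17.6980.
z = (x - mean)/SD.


z = (38.8730 - 66.2690)/17.6980
= -27.3960/17.6980
= -1.5480

z = -1.5480


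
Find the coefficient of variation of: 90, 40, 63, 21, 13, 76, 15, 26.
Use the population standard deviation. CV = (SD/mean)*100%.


Mean = 43.0000
SD = 27.7579
CV = (27.7579/43.0000)*100 = 64.5532%

CV = 64.5532%


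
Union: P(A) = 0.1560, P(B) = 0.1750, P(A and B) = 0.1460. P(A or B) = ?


P(A∪B) = 0.1560 + 0.1750 - 0.1460
= 0.3310 - 0.1460
= 0.1850

P(A∪B) = 0.1850


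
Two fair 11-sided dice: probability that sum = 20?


Total outcomes = 11×11 = 121
Favorable (sum = 20): 3
P = 3/121 = 0.0248

P = 0.0248


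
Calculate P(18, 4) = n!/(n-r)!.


P(18,4) = 18!/14!
= 6402373705728000/87178291200
= 73440

P(18,4) = 73440


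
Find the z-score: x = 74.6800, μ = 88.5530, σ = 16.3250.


z = (74.6800 - 88.5530)/16.3250
= -13.8730/16.3250
= -0.8498

z = -0.8498


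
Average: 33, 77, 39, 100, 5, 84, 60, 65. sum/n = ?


Sum = 33 + 77 + 39 + 100 + 5 + 84 + 60 + 65 = 463
n = 8
Mean = 463/8 = 57.8750

Mean = 57.8750


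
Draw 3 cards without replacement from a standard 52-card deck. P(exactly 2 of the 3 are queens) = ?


Hypergeometric: P(X=2) = C(4,2)·C(48,1) / C(52,3)
= 6 × 48 / 22100
= 288/22100 = 0.0130

P = 0.0130


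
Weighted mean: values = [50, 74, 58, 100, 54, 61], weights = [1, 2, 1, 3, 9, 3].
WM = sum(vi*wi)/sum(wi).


Numerator = 50*1 + 74*2 + 58*1 + 100*3 + 54*9 + 61*3 = 1225
Denominator = 1 + 2 + 1 + 3 + 9 + 3 = 19
WM = 1225/19 = 64.4737

WM = 64.4737


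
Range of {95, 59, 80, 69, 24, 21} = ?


Max = 95, Min = 21
Range = 95 - 21 = 74

Range = 74


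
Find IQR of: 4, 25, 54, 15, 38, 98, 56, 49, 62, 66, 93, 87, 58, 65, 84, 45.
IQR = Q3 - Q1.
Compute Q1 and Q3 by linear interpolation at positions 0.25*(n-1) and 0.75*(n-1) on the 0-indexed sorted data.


Sorted: 4, 15, 25, 38, 45, 49, 54, 56, 58, 62, 65, 66, 84, 87, 93, 98
Q1 (25th %ile) = 43.2500
Q3 (75th %ile) = 70.5000
IQR = 70.5000 - 43.2500 = 27.2500

IQR = 27.2500


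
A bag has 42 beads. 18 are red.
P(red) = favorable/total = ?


P = 18/42 = 0.4286

P = 0.4286


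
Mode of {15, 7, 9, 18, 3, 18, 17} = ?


Frequencies: 3:1, 7:1, 9:1, 15:1, 17:1, 18:2
Max frequency = 2
Mode = 18

Mode = 18


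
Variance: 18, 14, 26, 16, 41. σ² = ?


Mean = 23.0000
Squared deviations: 25.0000, 81.0000, 9.0000, 49.0000, 324.0000
Sum = 488.0000
Variance = 488.0000/5 = 97.6000

Variance = 97.6000


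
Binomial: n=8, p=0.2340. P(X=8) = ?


C(8,8) = 1
p^8 = 8.989320e-06
(1-p)^0 = 1.000000
P = 1 * 8.989320e-06 * 1.000000 = 8.9893e-06

P(X=8) = 8.9893e-06


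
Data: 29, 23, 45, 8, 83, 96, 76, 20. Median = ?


Sorted: 8, 20, 23, 29, 45, 76, 83, 96
n = 8 (even)
Middle values: 29 and 45
Median = (29+45)/2 = 37.0000

Median = 37.0000


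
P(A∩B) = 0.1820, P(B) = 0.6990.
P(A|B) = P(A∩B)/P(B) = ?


P(A|B) = 0.1820/0.6990 = 0.2604

P(A|B) = 0.2604


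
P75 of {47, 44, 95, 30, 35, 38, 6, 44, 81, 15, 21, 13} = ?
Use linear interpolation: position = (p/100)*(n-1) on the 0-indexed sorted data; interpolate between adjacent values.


Sorted: 6, 13, 15, 21, 30, 35, 38, 44, 44, 47, 81, 95
n = 12
Index = 75/100 * 11 = 8.2500
Lower = data[8] = 44, Upper = data[9] = 47
P75 = 44 + 0.2500*(3) = 44.7500

P75 = 44.7500


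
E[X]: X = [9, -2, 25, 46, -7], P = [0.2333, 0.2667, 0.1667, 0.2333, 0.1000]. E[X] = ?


E[X] = 9*0.2333 - 2*0.2667 + 25*0.1667 + 46*0.2333 - 7*0.1000
= 2.0997 - 0.5334 + 4.1675 + 10.7318 - 0.7000
= 15.7656

E[X] = 15.7656


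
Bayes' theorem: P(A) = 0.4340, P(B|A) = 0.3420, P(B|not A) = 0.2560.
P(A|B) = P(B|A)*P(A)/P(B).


P(B) = P(B|A)*P(A) + P(B|A')*P(A')
= 0.3420*0.4340 + 0.2560*0.5660
= 0.148428 + 0.144896 = 0.293324
P(A|B) = 0.148428/0.293324 = 0.5060

P(A|B) = 0.5060


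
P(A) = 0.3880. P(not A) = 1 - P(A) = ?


P(not A) = 1 - 0.3880 = 0.6120

P(not A) = 0.6120


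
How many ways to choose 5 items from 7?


C(7,5) = 7!/(5! × 2!)
= 5040/(120 × 2)
= 21

C(7,5) = 21


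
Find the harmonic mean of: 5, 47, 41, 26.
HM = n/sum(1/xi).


Sum of reciprocals = 1/5 + 1/47 + 1/41 + 1/26 = 0.284128
HM = 4/0.284128 = 14.0781

HM = 14.0781


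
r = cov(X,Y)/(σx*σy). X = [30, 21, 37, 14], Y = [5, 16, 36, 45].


Mean X = 25.5000, Mean Y = 25.5000
SD X = 8.732125, SD Y = 15.819292
Cov = -38.250000
r = -38.250000/(8.732125*15.819292) = -0.2769

r = -0.2769


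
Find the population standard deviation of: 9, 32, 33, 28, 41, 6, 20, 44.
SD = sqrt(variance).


Mean = 26.6250
Variance = 169.9844
SD = sqrt(169.9844) = 13.0378

SD = 13.0378


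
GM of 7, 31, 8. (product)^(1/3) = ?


Product = 7 × 31 × 8 = 1736
GM = 1736^(1/3) = 12.0185

GM = 12.0185


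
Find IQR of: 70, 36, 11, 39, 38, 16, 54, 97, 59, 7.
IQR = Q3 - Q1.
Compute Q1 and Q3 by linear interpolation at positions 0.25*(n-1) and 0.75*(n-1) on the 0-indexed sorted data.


Sorted: 7, 11, 16, 36, 38, 39, 54, 59, 70, 97
Q1 (25th %ile) = 21.0000
Q3 (75th %ile) = 57.7500
IQR = 57.7500 - 21.0000 = 36.7500

IQR = 36.7500


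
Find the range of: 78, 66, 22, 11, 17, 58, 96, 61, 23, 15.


Max = 96, Min = 11
Range = 96 - 11 = 85

Range = 85


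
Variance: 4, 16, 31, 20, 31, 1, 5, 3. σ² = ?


Mean = 13.8750
Squared deviations: 97.5156, 4.5156, 293.2656, 37.5156, 293.2656, 165.7656, 78.7656, 118.2656
Sum = 1088.8750
Variance = 1088.8750/8 = 136.1094

Variance = 136.1094


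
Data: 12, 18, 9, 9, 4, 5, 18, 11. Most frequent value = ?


Frequencies: 4:1, 5:1, 9:2, 11:1, 12:1, 18:2
Max frequency = 2
Mode = 9, 18

Mode = 9, 18


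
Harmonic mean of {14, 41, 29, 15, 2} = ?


Sum of reciprocals = 1/14 + 1/41 + 1/29 + 1/15 + 1/2 = 0.696968
HM = 5/0.696968 = 7.1739

HM = 7.1739


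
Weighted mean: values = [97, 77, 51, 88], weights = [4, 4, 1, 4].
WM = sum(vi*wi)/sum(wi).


Numerator = 97*4 + 77*4 + 51*1 + 88*4 = 1099
Denominator = 4 + 4 + 1 + 4 = 13
WM = 1099/13 = 84.5385

WM = 84.5385


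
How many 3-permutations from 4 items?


P(4,3) = 4!/1!
= 24/1
= 24

P(4,3) = 24


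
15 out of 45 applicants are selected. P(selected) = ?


P = 15/45 = 0.3333

P = 0.3333


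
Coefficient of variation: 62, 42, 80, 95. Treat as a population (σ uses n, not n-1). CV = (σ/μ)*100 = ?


Mean = 69.7500
SD = 19.8290
CV = (19.8290/69.7500)*100 = 28.4286%

CV = 28.4286%


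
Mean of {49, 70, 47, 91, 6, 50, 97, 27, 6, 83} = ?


Sum = 49 + 70 + 47 + 91 + 6 + 50 + 97 + 27 + 6 + 83 = 526
n = 10
Mean = 526/10 = 52.6000

Mean = 52.6000


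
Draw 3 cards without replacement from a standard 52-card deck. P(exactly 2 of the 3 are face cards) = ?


Hypergeometric: P(X=2) = C(12,2)·C(40,1) / C(52,3)
= 66 × 40 / 22100
= 2640/22100 = 0.1195

P = 0.1195


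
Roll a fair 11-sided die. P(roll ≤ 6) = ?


Favorable outcomes (roll ≤ 6): 6
Total outcomes = 11
P = 6/11 = 0.5455

P = 0.5455


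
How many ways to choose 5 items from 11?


C(11,5) = 11!/(5! × 6!)
= 39916800/(120 × 720)
= 462

C(11,5) = 462


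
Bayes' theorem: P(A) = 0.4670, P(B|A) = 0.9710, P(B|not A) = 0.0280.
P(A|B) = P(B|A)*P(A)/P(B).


P(B) = P(B|A)*P(A) + P(B|A')*P(A')
= 0.9710*0.4670 + 0.0280*0.5330
= 0.453457 + 0.014924 = 0.468381
P(A|B) = 0.453457/0.468381 = 0.9681

P(A|B) = 0.9681


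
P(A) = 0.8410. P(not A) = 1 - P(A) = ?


P(not A) = 1 - 0.8410 = 0.1590

P(not A) = 0.1590


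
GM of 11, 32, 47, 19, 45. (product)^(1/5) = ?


Product = 11 × 32 × 47 × 19 × 45 = 14145120
GM = 14145120^(1/5) = 26.9229

GM = 26.9229


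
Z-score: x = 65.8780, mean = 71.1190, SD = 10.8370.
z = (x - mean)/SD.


z = (65.8780 - 71.1190)/10.8370
= -5.2410/10.8370
= -0.4836

z = -0.4836


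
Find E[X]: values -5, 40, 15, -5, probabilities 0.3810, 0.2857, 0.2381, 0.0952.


E[X] = -5*0.3810 + 40*0.2857 + 15*0.2381 - 5*0.0952
= -1.9050 + 11.4280 + 3.5715 - 0.4760
= 12.6185

E[X] = 12.6185


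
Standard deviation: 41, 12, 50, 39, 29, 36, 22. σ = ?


Mean = 32.7143
Variance = 139.3469
SD = sqrt(139.3469) = 11.8045

SD = 11.8045


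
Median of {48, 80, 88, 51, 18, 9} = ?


Sorted: 9, 18, 48, 51, 80, 88
n = 6 (even)
Middle values: 48 and 51
Median = (48+51)/2 = 49.5000

Median = 49.5000


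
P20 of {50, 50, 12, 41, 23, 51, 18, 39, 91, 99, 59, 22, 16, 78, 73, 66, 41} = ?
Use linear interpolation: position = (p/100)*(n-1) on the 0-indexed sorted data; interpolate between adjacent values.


Sorted: 12, 16, 18, 22, 23, 39, 41, 41, 50, 50, 51, 59, 66, 73, 78, 91, 99
n = 17
Index = 20/100 * 16 = 3.2000
Lower = data[3] = 22, Upper = data[4] = 23
P20 = 22 + 0.2000*(1) = 22.2000

P20 = 22.2000


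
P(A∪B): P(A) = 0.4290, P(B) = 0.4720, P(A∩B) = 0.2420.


P(A∪B) = 0.4290 + 0.4720 - 0.2420
= 0.9010 - 0.2420
= 0.6590

P(A∪B) = 0.6590


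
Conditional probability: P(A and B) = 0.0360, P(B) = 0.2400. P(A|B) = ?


P(A|B) = 0.0360/0.2400 = 0.1500

P(A|B) = 0.1500


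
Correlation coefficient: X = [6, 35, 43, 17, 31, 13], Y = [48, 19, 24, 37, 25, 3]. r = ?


Mean X = 24.1667, Mean Y = 26.0000
SD X = 13.069260, SD Y = 14.071247
Cov = -57.000000
r = -57.000000/(13.069260*14.071247) = -0.3099

r = -0.3099


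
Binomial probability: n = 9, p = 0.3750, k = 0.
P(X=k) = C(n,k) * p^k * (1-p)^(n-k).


C(9,0) = 1
p^0 = 1.000000
(1-p)^9 = 0.014552
P = 1 * 1.000000 * 0.014552 = 0.0146

P(X=0) = 0.0146


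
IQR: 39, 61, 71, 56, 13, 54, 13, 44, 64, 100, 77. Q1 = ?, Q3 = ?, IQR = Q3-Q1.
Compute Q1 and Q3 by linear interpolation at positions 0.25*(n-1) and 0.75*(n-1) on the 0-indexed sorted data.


Sorted: 13, 13, 39, 44, 54, 56, 61, 64, 71, 77, 100
Q1 (25th %ile) = 41.5000
Q3 (75th %ile) = 67.5000
IQR = 67.5000 - 41.5000 = 26.0000

IQR = 26.0000


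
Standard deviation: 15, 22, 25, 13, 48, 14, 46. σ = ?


Mean = 26.1429
Variance = 190.6939
SD = sqrt(190.6939) = 13.8092

SD = 13.8092


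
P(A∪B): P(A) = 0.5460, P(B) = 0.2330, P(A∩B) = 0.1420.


P(A∪B) = 0.5460 + 0.2330 - 0.1420
= 0.7790 - 0.1420
= 0.6370

P(A∪B) = 0.6370


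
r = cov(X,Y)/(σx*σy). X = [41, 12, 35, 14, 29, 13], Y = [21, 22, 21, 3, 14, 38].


Mean X = 24.0000, Mean Y = 19.8333
SD X = 11.547005, SD Y = 10.446956
Cov = -9.000000
r = -9.000000/(11.547005*10.446956) = -0.0746

r = -0.0746


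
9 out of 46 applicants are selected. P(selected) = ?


P = 9/46 = 0.1957

P = 0.1957


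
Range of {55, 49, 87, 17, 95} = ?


Max = 95, Min = 17
Range = 95 - 17 = 78

Range = 78


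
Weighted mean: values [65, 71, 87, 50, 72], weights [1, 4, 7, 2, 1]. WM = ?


Numerator = 65*1 + 71*4 + 87*7 + 50*2 + 72*1 = 1130
Denominator = 1 + 4 + 7 + 2 + 1 = 15
WM = 1130/15 = 75.3333

WM = 75.3333


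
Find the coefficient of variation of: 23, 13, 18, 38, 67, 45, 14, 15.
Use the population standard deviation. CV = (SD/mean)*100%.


Mean = 29.1250
SD = 18.0793
CV = (18.0793/29.1250)*100 = 62.0747%

CV = 62.0747%


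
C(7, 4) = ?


C(7,4) = 7!/(4! × 3!)
= 5040/(24 × 6)
= 35

C(7,4) = 35


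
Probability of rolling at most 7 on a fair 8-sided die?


Favorable outcomes (roll ≤ 7): 7
Total outcomes = 8
P = 7/8 = 0.8750

P = 0.8750


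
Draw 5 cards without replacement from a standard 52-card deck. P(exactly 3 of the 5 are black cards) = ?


Hypergeometric: P(X=3) = C(26,3)·C(26,2) / C(52,5)
= 2600 × 325 / 2598960
= 845000/2598960 = 0.3251

P = 0.3251


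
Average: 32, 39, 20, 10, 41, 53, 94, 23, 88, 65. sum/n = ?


Sum = 32 + 39 + 20 + 10 + 41 + 53 + 94 + 23 + 88 + 65 = 465
n = 10
Mean = 465/10 = 46.5000

Mean = 46.5000


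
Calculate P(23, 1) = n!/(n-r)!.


P(23,1) = 23!/22!
= 25852016738884976640000/1124000727777607680000
= 23

P(23,1) = 23


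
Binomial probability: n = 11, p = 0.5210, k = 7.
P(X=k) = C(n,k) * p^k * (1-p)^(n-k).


C(11,7) = 330
p^7 = 0.010420
(1-p)^4 = 0.052643
P = 330 * 0.010420 * 0.052643 = 0.1810

P(X=7) = 0.1810


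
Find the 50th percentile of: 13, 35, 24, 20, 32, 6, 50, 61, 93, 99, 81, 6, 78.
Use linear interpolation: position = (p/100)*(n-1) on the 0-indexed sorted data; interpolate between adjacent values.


Sorted: 6, 6, 13, 20, 24, 32, 35, 50, 61, 78, 81, 93, 99
n = 13
Index = 50/100 * 12 = 6.0000
Lower = data[6] = 35, Upper = data[7] = 50
P50 = 35 + 0*(15) = 35.0000

P50 = 35.0000


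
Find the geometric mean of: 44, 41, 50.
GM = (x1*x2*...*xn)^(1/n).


Product = 44 × 41 × 50 = 90200
GM = 90200^(1/3) = 44.8472

GM = 44.8472


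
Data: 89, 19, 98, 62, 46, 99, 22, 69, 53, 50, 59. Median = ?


Sorted: 19, 22, 46, 50, 53, 59, 62, 69, 89, 98, 99
n = 11 (odd)
Middle value = 59

Median = 59


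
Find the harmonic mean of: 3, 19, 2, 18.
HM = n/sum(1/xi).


Sum of reciprocals = 1/3 + 1/19 + 1/2 + 1/18 = 0.941520
HM = 4/0.941520 = 4.2484

HM = 4.2484


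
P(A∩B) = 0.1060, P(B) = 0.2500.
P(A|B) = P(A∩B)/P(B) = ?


P(A|B) = 0.1060/0.2500 = 0.4240

P(A|B) = 0.4240


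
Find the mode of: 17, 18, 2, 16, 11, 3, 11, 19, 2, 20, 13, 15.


Frequencies: 2:2, 3:1, 11:2, 13:1, 15:1, 16:1, 17:1, 18:1, 19:1, 20:1
Max frequency = 2
Mode = 2, 11

Mode = 2, 11


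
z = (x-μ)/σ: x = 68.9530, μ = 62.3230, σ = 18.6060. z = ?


z = (68.9530 - 62.3230)/18.6060
= 6.6300/18.6060
= 0.3563

z = 0.3563


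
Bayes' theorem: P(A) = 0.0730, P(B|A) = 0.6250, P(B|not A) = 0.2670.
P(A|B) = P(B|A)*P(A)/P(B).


P(B) = P(B|A)*P(A) + P(B|A')*P(A')
= 0.6250*0.0730 + 0.2670*0.9270
= 0.045625 + 0.247509 = 0.293134
P(A|B) = 0.045625/0.293134 = 0.1556

P(A|B) = 0.1556


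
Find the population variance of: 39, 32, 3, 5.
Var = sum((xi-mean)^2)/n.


Mean = 19.7500
Squared deviations: 370.5625, 150.0625, 280.5625, 217.5625
Sum = 1018.7500
Variance = 1018.7500/4 = 254.6875

Variance = 254.6875


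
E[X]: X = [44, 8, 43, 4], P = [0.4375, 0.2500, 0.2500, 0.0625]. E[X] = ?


E[X] = 44*0.4375 + 8*0.2500 + 43*0.2500 + 4*0.0625
= 19.2500 + 2.0000 + 10.7500 + 0.2500
= 32.2500

E[X] = 32.2500


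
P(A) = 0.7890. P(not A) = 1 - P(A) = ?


P(not A) = 1 - 0.7890 = 0.2110

P(not A) = 0.2110


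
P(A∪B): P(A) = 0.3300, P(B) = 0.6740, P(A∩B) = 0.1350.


P(A∪B) = 0.3300 + 0.6740 - 0.1350
= 1.0040 - 0.1350
= 0.8690

P(A∪B) = 0.8690


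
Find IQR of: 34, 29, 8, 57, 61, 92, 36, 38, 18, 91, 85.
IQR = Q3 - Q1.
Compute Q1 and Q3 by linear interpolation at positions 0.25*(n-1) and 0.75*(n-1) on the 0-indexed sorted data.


Sorted: 8, 18, 29, 34, 36, 38, 57, 61, 85, 91, 92
Q1 (25th %ile) = 31.5000
Q3 (75th %ile) = 73.0000
IQR = 73.0000 - 31.5000 = 41.5000

IQR = 41.5000


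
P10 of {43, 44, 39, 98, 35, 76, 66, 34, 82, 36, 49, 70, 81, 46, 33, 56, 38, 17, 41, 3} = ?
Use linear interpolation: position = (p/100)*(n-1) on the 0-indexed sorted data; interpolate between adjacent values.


Sorted: 3, 17, 33, 34, 35, 36, 38, 39, 41, 43, 44, 46, 49, 56, 66, 70, 76, 81, 82, 98
n = 20
Index = 10/100 * 19 = 1.9000
Lower = data[1] = 17, Upper = data[2] = 33
P10 = 17 + 0.9000*(16) = 31.4000

P10 = 31.4000


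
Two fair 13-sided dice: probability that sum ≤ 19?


Total outcomes = 13×13 = 169
Favorable (sum ≤ 19): 141
P = 141/169 = 0.8343

P = 0.8343


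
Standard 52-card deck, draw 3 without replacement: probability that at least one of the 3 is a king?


P(at least one) = 1 - P(none)
P(none) = (48/52) × (47/51) × (46/50) = 0.782624
P(at least one) = 1 - 0.782624 = 0.2174

P = 0.2174


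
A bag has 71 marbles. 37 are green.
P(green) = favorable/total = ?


P = 37/71 = 0.5211

P = 0.5211


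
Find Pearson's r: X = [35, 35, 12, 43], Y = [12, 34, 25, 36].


Mean X = 31.2500, Mean Y = 26.7500
SD X = 11.583933, SD Y = 9.470348
Cov = 28.562500
r = 28.562500/(11.583933*9.470348) = 0.2604

r = 0.2604


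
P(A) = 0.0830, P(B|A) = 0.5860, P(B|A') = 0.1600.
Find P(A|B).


P(B) = P(B|A)*P(A) + P(B|A')*P(A')
= 0.5860*0.0830 + 0.1600*0.9170
= 0.048638 + 0.146720 = 0.195358
P(A|B) = 0.048638/0.195358 = 0.2490

P(A|B) = 0.2490


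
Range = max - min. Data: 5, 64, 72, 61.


Max = 72, Min = 5
Range = 72 - 5 = 67

Range = 67


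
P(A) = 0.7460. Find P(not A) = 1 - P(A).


P(not A) = 1 - 0.7460 = 0.2540

P(not A) = 0.2540


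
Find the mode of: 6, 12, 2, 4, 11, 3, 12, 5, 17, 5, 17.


Frequencies: 2:1, 3:1, 4:1, 5:2, 6:1, 11:1, 12:2, 17:2
Max frequency = 2
Mode = 5, 12, 17

Mode = 5, 12, 17


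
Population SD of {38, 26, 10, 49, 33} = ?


Mean = 31.2000
Variance = 168.5600
SD = sqrt(168.5600) = 12.9831

SD = 12.9831


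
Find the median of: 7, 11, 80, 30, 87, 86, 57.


Sorted: 7, 11, 30, 57, 80, 86, 87
n = 7 (odd)
Middle value = 57

Median = 57


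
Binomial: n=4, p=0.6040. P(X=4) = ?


C(4,4) = 1
p^4 = 0.133091
(1-p)^0 = 1.000000
P = 1 * 0.133091 * 1.000000 = 0.1331

P(X=4) = 0.1331


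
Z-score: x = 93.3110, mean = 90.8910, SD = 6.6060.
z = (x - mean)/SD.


z = (93.3110 - 90.8910)/6.6060
= 2.4200/6.6060
= 0.3663

z = 0.3663


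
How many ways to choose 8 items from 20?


C(20,8) = 20!/(8! × 12!)
= 2432902008176640000/(40320 × 479001600)
= 125970

C(20,8) = 125970


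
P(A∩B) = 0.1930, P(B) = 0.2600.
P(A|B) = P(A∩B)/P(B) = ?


P(A|B) = 0.1930/0.2600 = 0.7423

P(A|B) = 0.7423


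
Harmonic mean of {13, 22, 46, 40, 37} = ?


Sum of reciprocals = 1/13 + 1/22 + 1/46 + 1/40 + 1/37 = 0.196144
HM = 5/0.196144 = 25.4915

HM = 25.4915


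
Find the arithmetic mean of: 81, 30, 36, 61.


Sum = 81 + 30 + 36 + 61 = 208
n = 4
Mean = 208/4 = 52.0000

Mean = 52.0000


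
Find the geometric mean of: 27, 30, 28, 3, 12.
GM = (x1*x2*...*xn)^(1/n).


Product = 27 × 30 × 28 × 3 × 12 = 816480
GM = 816480^(1/5) = 15.2191

GM = 15.2191


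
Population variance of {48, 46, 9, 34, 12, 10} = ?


Mean = 26.5000
Squared deviations: 462.2500, 380.2500, 306.2500, 56.2500, 210.2500, 272.2500
Sum = 1687.5000
Variance = 1687.5000/6 = 281.2500

Variance = 281.2500


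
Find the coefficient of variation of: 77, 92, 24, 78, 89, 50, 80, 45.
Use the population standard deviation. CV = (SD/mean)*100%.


Mean = 66.8750
SD = 22.6960
CV = (22.6960/66.8750)*100 = 33.9380%

CV = 33.9380%


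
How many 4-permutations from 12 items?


P(12,4) = 12!/8!
= 479001600/40320
= 11880

P(12,4) = 11880


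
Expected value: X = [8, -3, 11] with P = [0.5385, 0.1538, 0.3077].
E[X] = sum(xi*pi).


E[X] = 8*0.5385 - 3*0.1538 + 11*0.3077
= 4.3080 - 0.4614 + 3.3847
= 7.2313

E[X] = 7.2313


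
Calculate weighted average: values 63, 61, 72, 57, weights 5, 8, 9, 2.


Numerator = 63*5 + 61*8 + 72*9 + 57*2 = 1565
Denominator = 5 + 8 + 9 + 2 = 24
WM = 1565/24 = 65.2083

WM = 65.2083


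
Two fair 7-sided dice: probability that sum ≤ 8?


Total outcomes = 7×7 = 49
Favorable (sum ≤ 8): 28
P = 28/49 = 0.5714

P = 0.5714


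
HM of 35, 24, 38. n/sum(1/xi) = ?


Sum of reciprocals = 1/35 + 1/24 + 1/38 = 0.096554
HM = 3/0.096554 = 31.0707

HM = 31.0707


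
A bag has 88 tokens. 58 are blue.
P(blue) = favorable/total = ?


P = 58/88 = 0.6591

P = 0.6591


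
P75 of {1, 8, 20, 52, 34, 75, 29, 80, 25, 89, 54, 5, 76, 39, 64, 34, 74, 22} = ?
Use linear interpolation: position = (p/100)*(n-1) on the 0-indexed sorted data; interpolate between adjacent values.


Sorted: 1, 5, 8, 20, 22, 25, 29, 34, 34, 39, 52, 54, 64, 74, 75, 76, 80, 89
n = 18
Index = 75/100 * 17 = 12.7500
Lower = data[12] = 64, Upper = data[13] = 74
P75 = 64 + 0.7500*(10) = 71.5000

P75 = 71.5000


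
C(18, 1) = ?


C(18,1) = 18!/(1! × 17!)
= 6402373705728000/(1 × 355687428096000)
= 18

C(18,1) = 18


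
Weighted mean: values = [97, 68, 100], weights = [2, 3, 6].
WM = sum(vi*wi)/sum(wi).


Numerator = 97*2 + 68*3 + 100*6 = 998
Denominator = 2 + 3 + 6 = 11
WM = 998/11 = 90.7273

WM = 90.7273


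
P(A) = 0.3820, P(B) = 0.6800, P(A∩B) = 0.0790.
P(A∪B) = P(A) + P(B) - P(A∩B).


P(A∪B) = 0.3820 + 0.6800 - 0.0790
= 1.0620 - 0.0790
= 0.9830

P(A∪B) = 0.9830


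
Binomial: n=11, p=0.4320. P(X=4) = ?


C(11,4) = 330
p^4 = 0.034829
(1-p)^7 = 0.019074
P = 330 * 0.034829 * 0.019074 = 0.2192

P(X=4) = 0.2192


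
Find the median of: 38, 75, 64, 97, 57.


Sorted: 38, 57, 64, 75, 97
n = 5 (odd)
Middle value = 64

Median = 64


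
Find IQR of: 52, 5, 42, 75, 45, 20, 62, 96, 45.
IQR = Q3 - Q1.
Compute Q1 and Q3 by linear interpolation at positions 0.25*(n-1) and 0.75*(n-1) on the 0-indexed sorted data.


Sorted: 5, 20, 42, 45, 45, 52, 62, 75, 96
Q1 (25th %ile) = 42.0000
Q3 (75th %ile) = 62.0000
IQR = 62.0000 - 42.0000 = 20.0000

IQR = 20.0000


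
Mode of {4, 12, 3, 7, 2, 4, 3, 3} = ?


Frequencies: 2:1, 3:3, 4:2, 7:1, 12:1
Max frequency = 3
Mode = 3

Mode = 3


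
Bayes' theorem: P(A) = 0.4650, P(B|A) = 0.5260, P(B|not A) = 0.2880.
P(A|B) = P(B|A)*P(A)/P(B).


P(B) = P(B|A)*P(A) + P(B|A')*P(A')
= 0.5260*0.4650 + 0.2880*0.5350
= 0.244590 + 0.154080 = 0.398670
P(A|B) = 0.244590/0.398670 = 0.6135

P(A|B) = 0.6135


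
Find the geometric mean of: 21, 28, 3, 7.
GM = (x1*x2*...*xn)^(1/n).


Product = 21 × 28 × 3 × 7 = 12348
GM = 12348^(1/4) = 10.5414

GM = 10.5414


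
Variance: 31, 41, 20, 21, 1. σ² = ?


Mean = 22.8000
Squared deviations: 67.2400, 331.2400, 7.8400, 3.2400, 475.2400
Sum = 884.8000
Variance = 884.8000/5 = 176.9600

Variance = 176.9600


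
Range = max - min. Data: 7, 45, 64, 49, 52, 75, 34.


Max = 75, Min = 7
Range = 75 - 7 = 68

Range = 68


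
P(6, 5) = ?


P(6,5) = 6!/1!
= 720/1
= 720

P(6,5) = 720


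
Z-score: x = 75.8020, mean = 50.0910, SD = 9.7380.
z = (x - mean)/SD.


z = (75.8020 - 50.0910)/9.7380
= 25.7110/9.7380
= 2.6403

z = 2.6403


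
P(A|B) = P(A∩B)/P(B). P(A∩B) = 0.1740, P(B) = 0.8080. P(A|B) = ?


P(A|B) = 0.1740/0.8080 = 0.2153

P(A|B) = 0.2153


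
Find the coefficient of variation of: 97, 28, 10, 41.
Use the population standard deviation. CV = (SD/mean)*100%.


Mean = 44.0000
SD = 32.5192
CV = (32.5192/44.0000)*100 = 73.9073%

CV = 73.9073%
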